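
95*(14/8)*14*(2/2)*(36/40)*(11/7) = 13167/4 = 3291.75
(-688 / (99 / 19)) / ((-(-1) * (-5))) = 13072 / 495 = 26.41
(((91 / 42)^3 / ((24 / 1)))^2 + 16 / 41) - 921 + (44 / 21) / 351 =-920.42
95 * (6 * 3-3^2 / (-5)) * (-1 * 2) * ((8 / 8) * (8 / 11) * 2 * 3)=-16416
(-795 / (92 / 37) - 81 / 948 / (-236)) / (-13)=548412639 / 22298224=24.59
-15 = -15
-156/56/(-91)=0.03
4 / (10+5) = 4 / 15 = 0.27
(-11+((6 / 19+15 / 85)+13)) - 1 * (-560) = 181685 / 323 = 562.49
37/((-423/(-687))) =8473/141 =60.09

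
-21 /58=-0.36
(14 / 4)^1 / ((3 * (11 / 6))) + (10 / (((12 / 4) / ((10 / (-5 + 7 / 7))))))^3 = -171686 / 297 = -578.07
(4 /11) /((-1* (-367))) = 4 /4037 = 0.00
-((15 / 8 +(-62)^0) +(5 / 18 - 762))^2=-2985201769 / 5184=-575849.11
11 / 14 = 0.79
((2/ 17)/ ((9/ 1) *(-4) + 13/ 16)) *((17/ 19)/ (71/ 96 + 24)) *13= -39936/ 25405375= -0.00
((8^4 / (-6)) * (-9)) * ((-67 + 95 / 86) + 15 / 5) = -16616448 / 43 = -386429.02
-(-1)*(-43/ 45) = -43/ 45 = -0.96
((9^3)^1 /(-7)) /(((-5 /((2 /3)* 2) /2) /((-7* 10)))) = -3888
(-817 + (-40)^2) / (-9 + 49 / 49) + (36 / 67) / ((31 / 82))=-1602675 / 16616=-96.45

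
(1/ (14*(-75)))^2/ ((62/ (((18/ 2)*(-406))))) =-29/ 542500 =-0.00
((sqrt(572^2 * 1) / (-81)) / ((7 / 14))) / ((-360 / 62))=8866 / 3645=2.43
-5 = -5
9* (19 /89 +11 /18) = 1321 /178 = 7.42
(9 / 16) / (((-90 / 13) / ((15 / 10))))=-39 / 320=-0.12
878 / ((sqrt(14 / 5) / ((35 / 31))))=2195 * sqrt(70) / 31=592.41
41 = 41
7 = 7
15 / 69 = 5 / 23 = 0.22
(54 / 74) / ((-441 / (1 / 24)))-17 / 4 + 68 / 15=61627 / 217560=0.28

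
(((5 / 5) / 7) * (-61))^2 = 3721 / 49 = 75.94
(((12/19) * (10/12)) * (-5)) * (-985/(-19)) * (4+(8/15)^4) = -81398824/146205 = -556.74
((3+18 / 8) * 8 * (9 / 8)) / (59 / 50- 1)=525 / 2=262.50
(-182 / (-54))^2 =8281 / 729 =11.36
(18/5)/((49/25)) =90/49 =1.84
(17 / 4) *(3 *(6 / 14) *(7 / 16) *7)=1071 / 64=16.73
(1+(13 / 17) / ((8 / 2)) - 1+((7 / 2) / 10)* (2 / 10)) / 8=0.03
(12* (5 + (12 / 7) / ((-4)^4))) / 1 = 6729 / 112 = 60.08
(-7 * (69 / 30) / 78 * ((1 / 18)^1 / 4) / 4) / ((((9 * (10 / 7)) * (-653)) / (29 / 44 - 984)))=-48761909 / 580892083200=-0.00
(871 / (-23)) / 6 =-6.31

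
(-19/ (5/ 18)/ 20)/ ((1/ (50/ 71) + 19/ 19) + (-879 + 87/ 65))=2223/ 568907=0.00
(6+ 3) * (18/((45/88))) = 316.80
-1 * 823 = -823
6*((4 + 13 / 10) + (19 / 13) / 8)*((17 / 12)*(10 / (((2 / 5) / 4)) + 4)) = 48467 / 10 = 4846.70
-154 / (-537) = 154 / 537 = 0.29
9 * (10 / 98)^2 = 225 / 2401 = 0.09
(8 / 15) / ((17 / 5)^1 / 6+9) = 16 / 287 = 0.06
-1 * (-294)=294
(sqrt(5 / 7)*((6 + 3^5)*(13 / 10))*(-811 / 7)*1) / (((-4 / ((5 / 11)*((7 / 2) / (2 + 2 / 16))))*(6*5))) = 875069*sqrt(35) / 26180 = 197.75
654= 654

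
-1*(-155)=155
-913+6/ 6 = -912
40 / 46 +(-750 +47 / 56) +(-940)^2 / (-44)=-295120989 / 14168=-20830.11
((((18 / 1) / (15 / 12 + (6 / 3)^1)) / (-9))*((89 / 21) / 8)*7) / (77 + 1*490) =-89 / 22113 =-0.00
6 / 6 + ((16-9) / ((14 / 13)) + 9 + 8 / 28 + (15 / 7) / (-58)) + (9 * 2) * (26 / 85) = 384004 / 17255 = 22.25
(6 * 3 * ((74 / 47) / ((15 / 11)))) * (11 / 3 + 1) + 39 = 31957 / 235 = 135.99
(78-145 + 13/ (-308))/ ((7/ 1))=-20649/ 2156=-9.58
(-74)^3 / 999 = -10952 / 27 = -405.63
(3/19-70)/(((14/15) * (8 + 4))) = -6635/1064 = -6.24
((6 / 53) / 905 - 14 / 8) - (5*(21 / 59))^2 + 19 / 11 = -23433868681 / 7346511260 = -3.19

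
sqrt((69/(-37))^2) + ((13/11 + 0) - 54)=-20738/407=-50.95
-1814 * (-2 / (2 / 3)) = 5442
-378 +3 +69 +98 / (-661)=-202364 / 661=-306.15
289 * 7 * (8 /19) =16184 /19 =851.79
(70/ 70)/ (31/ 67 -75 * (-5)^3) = 67/ 628156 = 0.00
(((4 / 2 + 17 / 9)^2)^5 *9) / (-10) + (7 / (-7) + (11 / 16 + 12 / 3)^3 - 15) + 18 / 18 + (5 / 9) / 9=-1129761258140842165 / 1586874322944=-711941.23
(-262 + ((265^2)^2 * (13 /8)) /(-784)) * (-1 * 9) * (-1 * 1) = -577006212501 /6272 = -91997163.98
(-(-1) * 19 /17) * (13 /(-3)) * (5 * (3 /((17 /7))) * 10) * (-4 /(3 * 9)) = 345800 /7803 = 44.32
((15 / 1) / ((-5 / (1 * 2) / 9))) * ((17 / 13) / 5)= -918 / 65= -14.12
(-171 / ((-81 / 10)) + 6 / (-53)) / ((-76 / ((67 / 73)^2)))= -11240456 / 48296727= -0.23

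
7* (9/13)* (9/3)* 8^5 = 6193152/13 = 476396.31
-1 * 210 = -210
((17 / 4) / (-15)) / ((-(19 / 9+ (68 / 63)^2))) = 22491 / 260060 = 0.09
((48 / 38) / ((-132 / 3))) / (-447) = 2 / 31141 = 0.00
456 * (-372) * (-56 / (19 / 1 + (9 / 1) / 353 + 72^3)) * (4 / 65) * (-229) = -358.64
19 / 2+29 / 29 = 21 / 2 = 10.50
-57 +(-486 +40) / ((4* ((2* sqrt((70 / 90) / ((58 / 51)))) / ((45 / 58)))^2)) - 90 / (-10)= -4005093 / 55216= -72.54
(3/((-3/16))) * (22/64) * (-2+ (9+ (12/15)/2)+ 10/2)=-341/5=-68.20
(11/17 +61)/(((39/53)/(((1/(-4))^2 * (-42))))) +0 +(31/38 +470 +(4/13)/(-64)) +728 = 65766213/67184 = 978.90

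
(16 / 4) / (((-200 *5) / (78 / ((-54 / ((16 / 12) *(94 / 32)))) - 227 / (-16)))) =-737 / 21600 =-0.03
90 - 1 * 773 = -683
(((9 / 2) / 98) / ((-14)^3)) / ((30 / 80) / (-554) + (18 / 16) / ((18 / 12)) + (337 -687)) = 2493 / 52030404706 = 0.00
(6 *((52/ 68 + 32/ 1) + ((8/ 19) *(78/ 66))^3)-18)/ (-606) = -4638563162/ 15675057893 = -0.30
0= 0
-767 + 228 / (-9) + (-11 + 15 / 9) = -2405 / 3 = -801.67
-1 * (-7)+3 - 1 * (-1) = 11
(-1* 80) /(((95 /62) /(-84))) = 83328 /19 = 4385.68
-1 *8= -8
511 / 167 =3.06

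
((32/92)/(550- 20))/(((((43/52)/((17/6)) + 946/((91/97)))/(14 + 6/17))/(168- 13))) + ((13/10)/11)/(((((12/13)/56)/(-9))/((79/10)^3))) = -6656691451376993299/209234773495000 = -31814.46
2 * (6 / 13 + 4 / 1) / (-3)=-116 / 39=-2.97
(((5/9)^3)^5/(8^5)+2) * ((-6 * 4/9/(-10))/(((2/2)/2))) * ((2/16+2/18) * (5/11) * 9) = 229385781479032414813/222639140343756128256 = 1.03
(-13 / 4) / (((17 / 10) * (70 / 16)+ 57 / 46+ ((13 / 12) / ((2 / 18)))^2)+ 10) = -299 / 10464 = -0.03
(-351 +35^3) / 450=21262 / 225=94.50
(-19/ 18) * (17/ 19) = -17/ 18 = -0.94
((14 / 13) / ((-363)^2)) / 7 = 2 / 1712997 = 0.00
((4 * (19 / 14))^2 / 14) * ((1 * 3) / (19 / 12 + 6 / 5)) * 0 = 0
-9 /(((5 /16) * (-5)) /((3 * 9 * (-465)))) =-361584 /5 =-72316.80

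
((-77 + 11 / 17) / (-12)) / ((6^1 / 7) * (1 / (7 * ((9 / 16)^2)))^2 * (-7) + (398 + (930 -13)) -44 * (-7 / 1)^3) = 23182929 / 59775137146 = 0.00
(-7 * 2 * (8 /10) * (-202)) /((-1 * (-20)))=2828 /25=113.12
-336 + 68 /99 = -33196 /99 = -335.31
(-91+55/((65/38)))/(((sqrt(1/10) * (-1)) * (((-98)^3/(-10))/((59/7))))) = 225675 * sqrt(10)/42824236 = 0.02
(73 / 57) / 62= 73 / 3534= 0.02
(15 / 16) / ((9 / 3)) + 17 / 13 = 1.62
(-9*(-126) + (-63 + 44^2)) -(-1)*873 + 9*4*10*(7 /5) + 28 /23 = 100860 /23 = 4385.22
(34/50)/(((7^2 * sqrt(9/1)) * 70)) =17/257250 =0.00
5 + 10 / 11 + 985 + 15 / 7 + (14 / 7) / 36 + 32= 1025.11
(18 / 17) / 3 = 6 / 17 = 0.35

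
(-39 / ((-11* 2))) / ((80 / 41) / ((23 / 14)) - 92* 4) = -2829 / 585376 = -0.00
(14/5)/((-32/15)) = -21/16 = -1.31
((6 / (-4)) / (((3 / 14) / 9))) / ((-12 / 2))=21 / 2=10.50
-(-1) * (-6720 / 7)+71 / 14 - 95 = -1049.93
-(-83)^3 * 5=2858935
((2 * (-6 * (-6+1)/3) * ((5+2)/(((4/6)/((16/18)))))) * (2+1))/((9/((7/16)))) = 245/9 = 27.22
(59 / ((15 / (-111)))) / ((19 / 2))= -4366 / 95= -45.96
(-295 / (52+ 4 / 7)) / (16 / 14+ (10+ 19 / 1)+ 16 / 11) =-159005 / 895344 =-0.18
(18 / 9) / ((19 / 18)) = 1.89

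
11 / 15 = 0.73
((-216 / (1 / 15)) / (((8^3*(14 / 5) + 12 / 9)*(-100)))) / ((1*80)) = 0.00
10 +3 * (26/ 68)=379/ 34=11.15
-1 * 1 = -1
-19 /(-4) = 19 /4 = 4.75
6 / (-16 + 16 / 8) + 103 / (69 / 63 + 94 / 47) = 14946 / 455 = 32.85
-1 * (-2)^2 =-4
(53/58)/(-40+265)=53/13050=0.00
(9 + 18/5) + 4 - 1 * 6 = 53/5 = 10.60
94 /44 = 47 /22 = 2.14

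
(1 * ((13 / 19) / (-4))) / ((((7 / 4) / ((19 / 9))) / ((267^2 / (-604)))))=102973 / 4228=24.36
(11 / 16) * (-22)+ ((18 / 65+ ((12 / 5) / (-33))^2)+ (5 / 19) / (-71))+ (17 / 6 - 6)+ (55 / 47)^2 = -46810055713943 / 2812468315800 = -16.64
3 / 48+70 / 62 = 591 / 496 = 1.19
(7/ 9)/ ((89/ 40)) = 280/ 801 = 0.35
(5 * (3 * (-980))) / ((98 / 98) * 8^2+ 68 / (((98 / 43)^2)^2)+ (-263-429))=67794059760 / 2884612099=23.50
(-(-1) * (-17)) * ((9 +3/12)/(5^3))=-629/500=-1.26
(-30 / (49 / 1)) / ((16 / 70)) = -75 / 28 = -2.68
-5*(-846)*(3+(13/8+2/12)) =81075/4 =20268.75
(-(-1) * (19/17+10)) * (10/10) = 189/17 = 11.12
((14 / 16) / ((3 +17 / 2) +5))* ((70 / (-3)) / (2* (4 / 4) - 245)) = 245 / 48114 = 0.01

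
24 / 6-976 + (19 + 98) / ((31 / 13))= -28611 / 31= -922.94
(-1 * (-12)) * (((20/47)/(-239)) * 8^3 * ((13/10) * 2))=-28.44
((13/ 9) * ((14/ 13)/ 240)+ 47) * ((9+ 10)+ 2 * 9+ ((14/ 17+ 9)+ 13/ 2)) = 92040571/ 36720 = 2506.55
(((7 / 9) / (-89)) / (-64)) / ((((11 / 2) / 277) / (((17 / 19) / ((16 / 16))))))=0.01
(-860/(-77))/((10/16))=1376/77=17.87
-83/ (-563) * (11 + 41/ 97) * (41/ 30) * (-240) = -30164192/ 54611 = -552.35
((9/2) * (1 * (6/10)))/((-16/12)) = -81/40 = -2.02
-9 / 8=-1.12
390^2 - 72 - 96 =151932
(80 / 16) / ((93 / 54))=90 / 31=2.90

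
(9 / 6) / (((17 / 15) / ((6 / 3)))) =45 / 17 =2.65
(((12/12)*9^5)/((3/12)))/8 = 59049/2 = 29524.50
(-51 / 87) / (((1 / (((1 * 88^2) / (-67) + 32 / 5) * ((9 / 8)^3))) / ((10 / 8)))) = 14165199 / 124352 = 113.91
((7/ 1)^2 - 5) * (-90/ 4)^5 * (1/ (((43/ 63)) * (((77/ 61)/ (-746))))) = 37787115853125/ 172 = 219692534029.80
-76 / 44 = -19 / 11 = -1.73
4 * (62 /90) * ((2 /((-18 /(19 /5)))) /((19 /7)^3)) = -42532 /731025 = -0.06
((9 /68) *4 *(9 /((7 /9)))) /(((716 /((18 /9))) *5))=729 /213010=0.00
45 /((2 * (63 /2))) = 0.71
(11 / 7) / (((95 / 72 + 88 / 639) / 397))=7441368 / 17381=428.13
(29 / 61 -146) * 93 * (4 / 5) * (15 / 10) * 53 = -262528398 / 305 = -860748.85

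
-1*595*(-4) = 2380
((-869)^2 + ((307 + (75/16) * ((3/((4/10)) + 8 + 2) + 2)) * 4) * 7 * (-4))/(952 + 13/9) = 745.23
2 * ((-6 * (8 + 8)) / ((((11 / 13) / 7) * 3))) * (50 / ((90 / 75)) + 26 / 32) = -742196 / 33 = -22490.79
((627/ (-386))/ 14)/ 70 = -0.00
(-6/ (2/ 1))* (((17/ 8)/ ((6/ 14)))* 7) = -833/ 8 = -104.12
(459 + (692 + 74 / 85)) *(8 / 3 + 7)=2839361 / 255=11134.75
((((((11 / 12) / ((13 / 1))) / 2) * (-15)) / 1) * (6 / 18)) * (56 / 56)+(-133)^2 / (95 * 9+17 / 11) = 4299317 / 209976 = 20.48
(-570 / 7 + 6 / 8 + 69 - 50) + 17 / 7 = -237 / 4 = -59.25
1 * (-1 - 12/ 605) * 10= -1234/ 121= -10.20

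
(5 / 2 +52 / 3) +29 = 48.83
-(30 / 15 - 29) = 27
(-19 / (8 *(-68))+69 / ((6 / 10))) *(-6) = -187737 / 272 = -690.21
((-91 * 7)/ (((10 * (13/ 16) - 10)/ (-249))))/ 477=-422968/ 2385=-177.35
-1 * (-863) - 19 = 844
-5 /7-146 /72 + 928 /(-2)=-117619 /252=-466.74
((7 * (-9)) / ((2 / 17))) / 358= -1.50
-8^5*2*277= -18153472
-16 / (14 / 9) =-72 / 7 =-10.29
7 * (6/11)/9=14/33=0.42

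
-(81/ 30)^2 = -729/ 100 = -7.29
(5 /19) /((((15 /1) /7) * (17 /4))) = 28 /969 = 0.03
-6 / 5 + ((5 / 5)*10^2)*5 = 498.80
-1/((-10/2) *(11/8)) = 8/55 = 0.15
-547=-547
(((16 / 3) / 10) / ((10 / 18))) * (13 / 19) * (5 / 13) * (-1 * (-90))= 432 / 19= 22.74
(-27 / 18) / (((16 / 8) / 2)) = -3 / 2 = -1.50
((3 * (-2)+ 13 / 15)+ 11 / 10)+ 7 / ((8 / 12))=97 / 15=6.47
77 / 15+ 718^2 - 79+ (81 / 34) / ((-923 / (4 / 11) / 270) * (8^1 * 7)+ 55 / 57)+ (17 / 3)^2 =1063051816215491 / 2062247220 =515482.24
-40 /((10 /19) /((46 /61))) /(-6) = 1748 /183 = 9.55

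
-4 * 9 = -36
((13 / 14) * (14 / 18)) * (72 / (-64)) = -13 / 16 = -0.81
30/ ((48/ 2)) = 5/ 4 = 1.25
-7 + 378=371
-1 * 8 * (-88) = 704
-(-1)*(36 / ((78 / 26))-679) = -667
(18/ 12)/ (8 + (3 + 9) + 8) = 3/ 56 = 0.05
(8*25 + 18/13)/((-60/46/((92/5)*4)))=-11079376/975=-11363.46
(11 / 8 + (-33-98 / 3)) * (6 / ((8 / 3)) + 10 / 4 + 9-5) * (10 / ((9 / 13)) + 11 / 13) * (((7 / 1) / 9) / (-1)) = 676304615 / 101088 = 6690.26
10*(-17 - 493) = -5100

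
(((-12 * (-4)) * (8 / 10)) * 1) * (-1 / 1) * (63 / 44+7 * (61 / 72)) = -46648 / 165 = -282.72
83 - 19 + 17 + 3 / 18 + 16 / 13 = 6427 / 78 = 82.40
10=10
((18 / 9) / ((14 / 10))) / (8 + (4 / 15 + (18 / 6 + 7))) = 75 / 959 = 0.08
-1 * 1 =-1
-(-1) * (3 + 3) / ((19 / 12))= 72 / 19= 3.79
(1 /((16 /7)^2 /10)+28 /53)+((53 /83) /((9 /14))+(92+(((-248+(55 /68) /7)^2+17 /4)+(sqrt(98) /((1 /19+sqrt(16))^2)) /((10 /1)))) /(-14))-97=-2255253493644791 /502340743296-361 * sqrt(2) /118580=-4489.49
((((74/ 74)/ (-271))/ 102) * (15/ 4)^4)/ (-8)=16875/ 18870272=0.00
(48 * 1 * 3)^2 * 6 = 124416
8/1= 8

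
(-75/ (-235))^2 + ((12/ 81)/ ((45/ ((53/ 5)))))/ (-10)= 6600221/ 67098375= 0.10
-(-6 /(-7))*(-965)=5790 /7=827.14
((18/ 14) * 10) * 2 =180/ 7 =25.71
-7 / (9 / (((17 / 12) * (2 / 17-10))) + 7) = -98 / 89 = -1.10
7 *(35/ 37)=245/ 37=6.62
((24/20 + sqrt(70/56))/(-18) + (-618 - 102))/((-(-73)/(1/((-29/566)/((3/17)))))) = 283 * sqrt(5)/215934 + 6113366/179945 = 33.98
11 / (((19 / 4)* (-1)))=-44 / 19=-2.32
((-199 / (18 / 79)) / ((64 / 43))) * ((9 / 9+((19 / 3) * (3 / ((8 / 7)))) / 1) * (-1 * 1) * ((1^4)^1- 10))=-95316423 / 1024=-93082.44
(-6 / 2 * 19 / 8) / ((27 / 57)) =-361 / 24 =-15.04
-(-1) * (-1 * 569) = -569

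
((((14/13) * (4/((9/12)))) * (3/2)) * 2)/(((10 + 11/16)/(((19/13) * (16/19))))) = 57344/28899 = 1.98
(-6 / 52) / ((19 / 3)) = -9 / 494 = -0.02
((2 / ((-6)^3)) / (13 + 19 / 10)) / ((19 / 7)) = -35 / 152874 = -0.00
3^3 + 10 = 37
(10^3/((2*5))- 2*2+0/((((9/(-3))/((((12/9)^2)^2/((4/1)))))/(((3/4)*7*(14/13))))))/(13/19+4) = 1824/89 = 20.49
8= 8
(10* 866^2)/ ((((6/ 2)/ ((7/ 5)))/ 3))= 10499384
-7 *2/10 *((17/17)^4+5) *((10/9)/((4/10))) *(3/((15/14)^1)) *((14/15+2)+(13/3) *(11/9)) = -217756/405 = -537.67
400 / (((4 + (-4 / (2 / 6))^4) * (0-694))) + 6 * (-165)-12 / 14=-2495843374 / 2518873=-990.86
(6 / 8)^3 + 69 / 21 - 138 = -60163 / 448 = -134.29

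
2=2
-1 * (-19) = 19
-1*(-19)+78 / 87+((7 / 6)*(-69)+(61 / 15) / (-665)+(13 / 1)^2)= 62709287 / 578550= 108.39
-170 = -170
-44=-44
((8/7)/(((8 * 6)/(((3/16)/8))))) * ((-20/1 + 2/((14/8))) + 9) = -69/12544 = -0.01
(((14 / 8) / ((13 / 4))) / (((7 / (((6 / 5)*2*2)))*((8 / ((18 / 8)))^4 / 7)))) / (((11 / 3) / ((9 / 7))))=0.01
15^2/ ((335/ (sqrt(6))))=45*sqrt(6)/ 67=1.65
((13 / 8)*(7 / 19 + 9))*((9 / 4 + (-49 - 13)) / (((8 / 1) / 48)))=-829569 / 152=-5457.69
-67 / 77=-0.87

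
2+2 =4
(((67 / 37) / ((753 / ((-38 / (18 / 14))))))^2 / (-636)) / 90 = -79405921 / 899742122924310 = -0.00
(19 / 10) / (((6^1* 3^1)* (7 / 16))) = 0.24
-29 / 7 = -4.14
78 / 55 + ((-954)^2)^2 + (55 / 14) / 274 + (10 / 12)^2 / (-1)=393203436607580848 / 474705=828311133456.74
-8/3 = -2.67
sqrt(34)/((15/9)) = 3 * sqrt(34)/5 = 3.50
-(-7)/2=7/2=3.50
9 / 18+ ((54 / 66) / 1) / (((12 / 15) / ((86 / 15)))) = 70 / 11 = 6.36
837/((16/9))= 7533/16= 470.81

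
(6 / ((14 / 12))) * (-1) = -36 / 7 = -5.14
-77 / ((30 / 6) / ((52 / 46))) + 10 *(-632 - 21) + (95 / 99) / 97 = -7230587131 / 1104345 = -6547.40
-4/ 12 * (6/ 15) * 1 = -2/ 15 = -0.13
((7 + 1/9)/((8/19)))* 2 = 304/9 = 33.78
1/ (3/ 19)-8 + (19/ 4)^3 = 105.51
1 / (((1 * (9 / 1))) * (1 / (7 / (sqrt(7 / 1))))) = sqrt(7) / 9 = 0.29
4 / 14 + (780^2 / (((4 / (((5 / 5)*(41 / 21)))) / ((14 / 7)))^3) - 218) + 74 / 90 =8732389021 / 15435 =565752.45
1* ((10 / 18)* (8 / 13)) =40 / 117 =0.34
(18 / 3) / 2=3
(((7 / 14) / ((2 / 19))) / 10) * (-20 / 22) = -19 / 44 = -0.43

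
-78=-78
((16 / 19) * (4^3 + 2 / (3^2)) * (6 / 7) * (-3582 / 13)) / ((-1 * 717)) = 17.81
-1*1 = -1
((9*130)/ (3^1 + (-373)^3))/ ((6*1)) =-195/ 51895114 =-0.00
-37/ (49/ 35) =-185/ 7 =-26.43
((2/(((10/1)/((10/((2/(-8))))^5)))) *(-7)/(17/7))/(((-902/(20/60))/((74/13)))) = -37130240000/299013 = -124176.01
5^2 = 25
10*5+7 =57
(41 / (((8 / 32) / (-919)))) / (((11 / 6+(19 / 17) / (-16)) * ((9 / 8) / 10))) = -3279580160 / 4317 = -759689.64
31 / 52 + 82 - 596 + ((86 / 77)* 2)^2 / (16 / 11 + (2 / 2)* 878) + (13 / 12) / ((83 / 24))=-5773451724085 / 11252429188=-513.08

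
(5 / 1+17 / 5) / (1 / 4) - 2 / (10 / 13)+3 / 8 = 31.38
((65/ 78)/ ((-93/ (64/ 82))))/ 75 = -16/ 171585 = -0.00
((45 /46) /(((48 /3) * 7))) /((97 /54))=1215 /249872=0.00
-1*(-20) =20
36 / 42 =6 / 7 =0.86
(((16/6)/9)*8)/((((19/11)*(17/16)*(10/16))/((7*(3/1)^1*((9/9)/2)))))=315392/14535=21.70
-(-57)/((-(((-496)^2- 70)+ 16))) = -57/245962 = -0.00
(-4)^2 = 16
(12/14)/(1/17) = 102/7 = 14.57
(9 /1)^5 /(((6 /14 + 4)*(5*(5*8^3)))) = 413343 /396800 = 1.04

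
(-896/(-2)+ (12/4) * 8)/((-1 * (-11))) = 472/11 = 42.91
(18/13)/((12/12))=1.38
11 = 11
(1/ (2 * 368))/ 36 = 0.00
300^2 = 90000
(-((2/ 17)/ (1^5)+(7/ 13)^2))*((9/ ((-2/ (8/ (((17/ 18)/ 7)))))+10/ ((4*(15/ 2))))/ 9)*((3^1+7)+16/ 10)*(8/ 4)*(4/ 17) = 7384588304/ 112090095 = 65.88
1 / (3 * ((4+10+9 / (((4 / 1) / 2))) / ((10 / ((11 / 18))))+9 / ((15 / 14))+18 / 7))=840 / 30497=0.03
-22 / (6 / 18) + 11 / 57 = -3751 / 57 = -65.81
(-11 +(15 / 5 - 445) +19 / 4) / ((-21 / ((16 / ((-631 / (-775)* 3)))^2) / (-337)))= -23227024040000 / 75252429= -308654.81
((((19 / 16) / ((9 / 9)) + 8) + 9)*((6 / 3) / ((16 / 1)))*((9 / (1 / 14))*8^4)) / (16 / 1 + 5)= 55872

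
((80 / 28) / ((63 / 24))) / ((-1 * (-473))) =160 / 69531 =0.00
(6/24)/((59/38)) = 19/118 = 0.16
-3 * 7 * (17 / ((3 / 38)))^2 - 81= -2921455 / 3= -973818.33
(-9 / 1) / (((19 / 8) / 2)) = -144 / 19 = -7.58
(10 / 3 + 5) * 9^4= 54675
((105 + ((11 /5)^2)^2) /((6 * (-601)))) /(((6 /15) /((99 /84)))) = -441463 /4207000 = -0.10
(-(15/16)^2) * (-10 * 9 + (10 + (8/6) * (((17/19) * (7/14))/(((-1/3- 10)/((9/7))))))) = 37141425/527744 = 70.38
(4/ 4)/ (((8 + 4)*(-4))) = -1/ 48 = -0.02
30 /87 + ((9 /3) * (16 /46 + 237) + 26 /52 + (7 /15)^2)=214038791 /300150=713.11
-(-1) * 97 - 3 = 94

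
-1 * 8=-8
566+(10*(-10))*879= -87334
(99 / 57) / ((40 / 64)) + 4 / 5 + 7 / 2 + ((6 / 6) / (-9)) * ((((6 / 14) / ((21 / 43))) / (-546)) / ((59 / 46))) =1910794885 / 269921106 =7.08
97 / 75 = 1.29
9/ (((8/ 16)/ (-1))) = -18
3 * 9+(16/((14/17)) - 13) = 234/7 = 33.43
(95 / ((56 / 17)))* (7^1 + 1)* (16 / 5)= 738.29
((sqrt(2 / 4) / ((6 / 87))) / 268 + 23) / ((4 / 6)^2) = 261 * sqrt(2) / 4288 + 207 / 4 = 51.84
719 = 719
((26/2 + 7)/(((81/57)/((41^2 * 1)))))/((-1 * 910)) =-63878/2457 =-26.00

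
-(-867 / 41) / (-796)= -867 / 32636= -0.03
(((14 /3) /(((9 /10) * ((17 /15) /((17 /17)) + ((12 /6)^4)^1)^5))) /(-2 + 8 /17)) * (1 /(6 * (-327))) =1859375 /1588676483461769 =0.00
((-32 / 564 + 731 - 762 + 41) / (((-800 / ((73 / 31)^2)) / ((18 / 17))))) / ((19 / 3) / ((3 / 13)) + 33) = -100861983 / 83540883200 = -0.00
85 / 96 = 0.89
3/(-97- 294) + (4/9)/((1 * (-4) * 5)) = -526/17595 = -0.03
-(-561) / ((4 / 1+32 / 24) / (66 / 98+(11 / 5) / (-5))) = 240669 / 9800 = 24.56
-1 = -1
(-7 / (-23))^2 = 49 / 529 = 0.09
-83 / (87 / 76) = -6308 / 87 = -72.51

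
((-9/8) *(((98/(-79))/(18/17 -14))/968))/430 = -7497/28937004800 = -0.00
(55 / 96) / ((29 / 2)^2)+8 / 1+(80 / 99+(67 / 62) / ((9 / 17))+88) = 2041119533 / 20648232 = 98.85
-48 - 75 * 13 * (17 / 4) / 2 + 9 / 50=-423939 / 200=-2119.70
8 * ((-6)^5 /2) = -31104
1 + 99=100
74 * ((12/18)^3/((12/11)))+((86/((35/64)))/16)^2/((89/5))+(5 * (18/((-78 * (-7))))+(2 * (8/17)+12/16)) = 27.38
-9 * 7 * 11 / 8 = -693 / 8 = -86.62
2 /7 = 0.29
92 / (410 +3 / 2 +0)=184 / 823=0.22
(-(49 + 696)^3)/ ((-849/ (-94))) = -38868400750/ 849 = -45781390.75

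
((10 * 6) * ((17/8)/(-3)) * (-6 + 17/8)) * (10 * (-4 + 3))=-13175/8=-1646.88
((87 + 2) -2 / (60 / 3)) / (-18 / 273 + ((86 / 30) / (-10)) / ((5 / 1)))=-6067425 / 8413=-721.20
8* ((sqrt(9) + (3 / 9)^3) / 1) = 656 / 27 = 24.30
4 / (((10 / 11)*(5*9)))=22 / 225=0.10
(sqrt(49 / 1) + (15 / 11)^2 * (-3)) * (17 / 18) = 1462 / 1089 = 1.34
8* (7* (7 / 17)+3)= 800 / 17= 47.06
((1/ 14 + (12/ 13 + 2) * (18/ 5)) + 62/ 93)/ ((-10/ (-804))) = 2059781/ 2275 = 905.40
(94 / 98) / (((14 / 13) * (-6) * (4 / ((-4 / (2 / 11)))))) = 6721 / 8232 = 0.82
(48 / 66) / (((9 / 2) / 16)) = 256 / 99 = 2.59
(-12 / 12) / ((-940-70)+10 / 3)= 3 / 3020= 0.00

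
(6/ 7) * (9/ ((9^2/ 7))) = 2/ 3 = 0.67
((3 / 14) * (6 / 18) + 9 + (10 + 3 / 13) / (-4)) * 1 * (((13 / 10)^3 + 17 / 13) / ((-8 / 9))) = -972226179 / 37856000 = -25.68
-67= -67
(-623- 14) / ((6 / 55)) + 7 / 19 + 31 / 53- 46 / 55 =-1940374607 / 332310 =-5839.05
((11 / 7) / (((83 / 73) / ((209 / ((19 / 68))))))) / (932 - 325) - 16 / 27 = 10574716 / 9522009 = 1.11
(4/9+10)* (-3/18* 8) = -376/27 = -13.93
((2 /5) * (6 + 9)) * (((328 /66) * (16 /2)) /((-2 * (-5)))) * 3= 71.56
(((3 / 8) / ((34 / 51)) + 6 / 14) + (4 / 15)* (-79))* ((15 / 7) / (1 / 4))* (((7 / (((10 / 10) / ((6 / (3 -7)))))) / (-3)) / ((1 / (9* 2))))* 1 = -303543 / 28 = -10840.82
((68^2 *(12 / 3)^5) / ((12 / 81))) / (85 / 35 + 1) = 9321984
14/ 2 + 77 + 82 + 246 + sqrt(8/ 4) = sqrt(2) + 412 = 413.41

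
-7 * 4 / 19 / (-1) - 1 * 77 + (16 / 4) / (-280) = -100469 / 1330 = -75.54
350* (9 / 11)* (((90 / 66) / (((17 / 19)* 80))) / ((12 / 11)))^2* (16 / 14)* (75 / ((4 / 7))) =13.10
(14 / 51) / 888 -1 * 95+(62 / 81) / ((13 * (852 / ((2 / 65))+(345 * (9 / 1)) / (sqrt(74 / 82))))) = -36106087489764497 / 380065324210020 -1426 * sqrt(1517) / 218196838665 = -95.00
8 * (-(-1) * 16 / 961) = 128 / 961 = 0.13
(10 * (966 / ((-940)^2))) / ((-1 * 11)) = -483 / 485980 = -0.00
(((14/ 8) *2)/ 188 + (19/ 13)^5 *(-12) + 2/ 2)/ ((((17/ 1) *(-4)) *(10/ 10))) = 11029953469/ 9493219424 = 1.16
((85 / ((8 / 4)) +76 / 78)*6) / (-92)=-3391 / 1196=-2.84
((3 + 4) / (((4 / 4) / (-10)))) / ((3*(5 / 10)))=-140 / 3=-46.67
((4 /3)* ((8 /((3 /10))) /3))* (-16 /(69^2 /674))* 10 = -34508800 /128547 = -268.45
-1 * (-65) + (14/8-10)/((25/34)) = 2689/50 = 53.78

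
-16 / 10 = -8 / 5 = -1.60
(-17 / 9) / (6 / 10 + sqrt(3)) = 85 / 198 - 425 * sqrt(3) / 594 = -0.81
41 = 41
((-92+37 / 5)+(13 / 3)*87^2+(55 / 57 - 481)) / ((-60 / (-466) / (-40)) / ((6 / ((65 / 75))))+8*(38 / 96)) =17124184016 / 1682013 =10180.77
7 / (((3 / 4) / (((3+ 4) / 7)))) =28 / 3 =9.33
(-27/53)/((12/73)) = -657/212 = -3.10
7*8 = 56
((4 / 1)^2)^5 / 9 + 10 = 1048666 / 9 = 116518.44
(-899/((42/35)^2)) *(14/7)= -22475/18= -1248.61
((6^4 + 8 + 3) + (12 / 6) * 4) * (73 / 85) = 19199 / 17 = 1129.35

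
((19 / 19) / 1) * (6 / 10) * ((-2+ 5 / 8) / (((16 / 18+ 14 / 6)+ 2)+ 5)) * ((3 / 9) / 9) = -11 / 3680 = -0.00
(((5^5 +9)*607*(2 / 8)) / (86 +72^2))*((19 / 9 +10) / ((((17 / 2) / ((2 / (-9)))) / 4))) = -414709684 / 3628395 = -114.30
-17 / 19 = -0.89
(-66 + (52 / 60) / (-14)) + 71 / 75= -68371 / 1050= -65.12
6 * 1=6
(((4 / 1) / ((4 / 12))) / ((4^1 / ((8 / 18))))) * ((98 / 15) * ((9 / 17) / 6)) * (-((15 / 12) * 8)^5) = -3920000 / 51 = -76862.75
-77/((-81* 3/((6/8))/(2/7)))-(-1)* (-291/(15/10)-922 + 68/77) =-13909121/12474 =-1115.05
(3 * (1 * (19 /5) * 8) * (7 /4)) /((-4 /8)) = -1596 /5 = -319.20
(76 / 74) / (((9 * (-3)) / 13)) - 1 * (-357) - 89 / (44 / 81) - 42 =6622613 / 43956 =150.66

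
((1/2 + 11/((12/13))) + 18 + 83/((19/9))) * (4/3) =92.98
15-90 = -75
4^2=16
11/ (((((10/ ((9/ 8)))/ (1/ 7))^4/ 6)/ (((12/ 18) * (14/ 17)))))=72171/ 29854720000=0.00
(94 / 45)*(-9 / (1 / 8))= -752 / 5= -150.40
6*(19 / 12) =19 / 2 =9.50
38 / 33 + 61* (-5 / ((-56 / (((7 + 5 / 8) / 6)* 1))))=238703 / 29568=8.07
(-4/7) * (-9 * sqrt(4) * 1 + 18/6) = 8.57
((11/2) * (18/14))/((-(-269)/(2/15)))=0.00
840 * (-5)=-4200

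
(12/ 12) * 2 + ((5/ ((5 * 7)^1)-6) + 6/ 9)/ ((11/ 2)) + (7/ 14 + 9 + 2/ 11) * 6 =13663/ 231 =59.15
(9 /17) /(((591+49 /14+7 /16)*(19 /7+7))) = 84 /916997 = 0.00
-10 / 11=-0.91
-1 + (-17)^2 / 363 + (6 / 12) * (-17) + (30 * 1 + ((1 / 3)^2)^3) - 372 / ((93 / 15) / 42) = -440816095 / 176418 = -2498.70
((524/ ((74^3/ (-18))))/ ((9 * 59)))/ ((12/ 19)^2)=-47291/ 430347888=-0.00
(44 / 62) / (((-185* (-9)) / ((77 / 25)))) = 1694 / 1290375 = 0.00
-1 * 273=-273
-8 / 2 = -4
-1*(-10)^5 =100000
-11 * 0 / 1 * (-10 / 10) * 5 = 0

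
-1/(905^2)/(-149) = 1/122034725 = 0.00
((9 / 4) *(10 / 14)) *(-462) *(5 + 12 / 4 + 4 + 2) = -10395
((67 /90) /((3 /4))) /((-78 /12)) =-268 /1755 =-0.15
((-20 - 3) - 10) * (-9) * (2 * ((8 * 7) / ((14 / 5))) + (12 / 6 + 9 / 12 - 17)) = 30591 / 4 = 7647.75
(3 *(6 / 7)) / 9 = 0.29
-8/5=-1.60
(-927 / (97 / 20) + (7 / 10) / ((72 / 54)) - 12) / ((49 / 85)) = -13364091 / 38024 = -351.46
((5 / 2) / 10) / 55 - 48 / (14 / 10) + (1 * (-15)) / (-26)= -33.70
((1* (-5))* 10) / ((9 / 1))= -50 / 9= -5.56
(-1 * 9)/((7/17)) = -21.86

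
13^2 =169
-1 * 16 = -16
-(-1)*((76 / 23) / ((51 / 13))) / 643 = 988 / 754239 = 0.00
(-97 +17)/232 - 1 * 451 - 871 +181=-33099/29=-1141.34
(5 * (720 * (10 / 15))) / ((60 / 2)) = 80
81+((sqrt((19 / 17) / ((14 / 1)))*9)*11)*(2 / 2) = 99*sqrt(4522) / 238+81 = 108.97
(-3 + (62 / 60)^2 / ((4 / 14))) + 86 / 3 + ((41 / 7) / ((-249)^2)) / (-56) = 8933045011 / 303804900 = 29.40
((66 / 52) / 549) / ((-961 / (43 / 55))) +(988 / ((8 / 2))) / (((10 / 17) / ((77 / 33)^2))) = 2286.12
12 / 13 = 0.92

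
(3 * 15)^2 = 2025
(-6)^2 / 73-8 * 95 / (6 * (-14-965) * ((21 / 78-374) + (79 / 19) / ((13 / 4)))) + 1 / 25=525448675691 / 986196359775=0.53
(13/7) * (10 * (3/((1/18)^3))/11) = 29538.70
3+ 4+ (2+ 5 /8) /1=9.62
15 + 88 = 103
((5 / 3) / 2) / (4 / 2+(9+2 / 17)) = 85 / 1134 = 0.07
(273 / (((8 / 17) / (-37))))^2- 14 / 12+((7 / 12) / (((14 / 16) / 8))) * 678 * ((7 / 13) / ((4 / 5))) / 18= 3449948190157 / 7488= 460730260.44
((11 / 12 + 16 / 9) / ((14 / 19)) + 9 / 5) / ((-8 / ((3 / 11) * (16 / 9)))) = -13751 / 41580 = -0.33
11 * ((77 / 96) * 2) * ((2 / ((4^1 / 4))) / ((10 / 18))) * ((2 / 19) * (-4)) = -2541 / 95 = -26.75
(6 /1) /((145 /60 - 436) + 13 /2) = -72 /5125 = -0.01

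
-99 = -99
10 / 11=0.91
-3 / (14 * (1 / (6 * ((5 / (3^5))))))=-5 / 189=-0.03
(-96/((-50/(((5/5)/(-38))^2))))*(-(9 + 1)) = -24/1805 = -0.01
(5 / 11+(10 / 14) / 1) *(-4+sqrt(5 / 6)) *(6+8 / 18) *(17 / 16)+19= -1002 / 77+2465 *sqrt(30) / 1848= -5.71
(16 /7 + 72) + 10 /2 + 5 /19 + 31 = 14703 /133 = 110.55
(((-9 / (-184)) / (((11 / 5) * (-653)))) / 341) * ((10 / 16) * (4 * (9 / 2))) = -2025 / 1802760608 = -0.00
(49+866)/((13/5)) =4575/13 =351.92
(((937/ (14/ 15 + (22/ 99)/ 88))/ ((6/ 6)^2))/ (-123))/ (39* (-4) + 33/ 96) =19789440/ 378421513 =0.05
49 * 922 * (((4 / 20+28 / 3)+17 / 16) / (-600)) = -57443827 / 72000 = -797.83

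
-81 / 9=-9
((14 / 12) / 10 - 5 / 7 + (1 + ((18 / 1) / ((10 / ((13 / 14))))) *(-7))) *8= -1898 / 21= -90.38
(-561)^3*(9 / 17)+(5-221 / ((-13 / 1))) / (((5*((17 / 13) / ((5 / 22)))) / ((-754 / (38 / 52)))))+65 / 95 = -93472925.33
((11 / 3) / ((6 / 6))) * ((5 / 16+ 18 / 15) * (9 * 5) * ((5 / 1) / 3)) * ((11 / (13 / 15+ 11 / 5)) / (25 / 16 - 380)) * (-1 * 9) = 1976535 / 55706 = 35.48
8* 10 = 80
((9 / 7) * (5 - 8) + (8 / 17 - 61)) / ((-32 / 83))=317973 / 1904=167.00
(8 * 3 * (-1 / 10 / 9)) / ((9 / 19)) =-76 / 135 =-0.56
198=198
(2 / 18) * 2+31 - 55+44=182 / 9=20.22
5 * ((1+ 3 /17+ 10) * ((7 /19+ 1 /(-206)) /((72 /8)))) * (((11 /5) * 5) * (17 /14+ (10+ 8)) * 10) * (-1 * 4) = -2105328500 /110313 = -19085.04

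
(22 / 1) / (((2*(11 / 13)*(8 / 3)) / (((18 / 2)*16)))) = 702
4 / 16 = 1 / 4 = 0.25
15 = 15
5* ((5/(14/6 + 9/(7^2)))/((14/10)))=525/74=7.09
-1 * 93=-93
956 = 956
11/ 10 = 1.10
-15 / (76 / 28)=-105 / 19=-5.53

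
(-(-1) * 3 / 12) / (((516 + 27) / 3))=1 / 724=0.00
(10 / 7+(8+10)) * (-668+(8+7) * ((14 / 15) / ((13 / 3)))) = -1175312 / 91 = -12915.52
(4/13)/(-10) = -2/65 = -0.03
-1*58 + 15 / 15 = -57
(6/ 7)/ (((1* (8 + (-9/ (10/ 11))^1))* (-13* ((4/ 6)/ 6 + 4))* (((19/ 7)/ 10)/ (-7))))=-37800/ 173641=-0.22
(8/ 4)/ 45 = 2/ 45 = 0.04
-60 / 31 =-1.94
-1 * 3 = -3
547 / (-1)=-547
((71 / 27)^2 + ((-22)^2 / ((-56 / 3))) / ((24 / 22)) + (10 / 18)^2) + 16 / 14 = -89821 / 5832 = -15.40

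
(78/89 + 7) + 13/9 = 7466/801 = 9.32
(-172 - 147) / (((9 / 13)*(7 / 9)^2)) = -37323 / 49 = -761.69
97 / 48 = 2.02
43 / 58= 0.74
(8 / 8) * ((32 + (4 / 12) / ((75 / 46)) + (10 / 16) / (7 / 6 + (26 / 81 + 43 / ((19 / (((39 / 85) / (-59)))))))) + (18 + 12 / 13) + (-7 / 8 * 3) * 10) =3358886279431 / 132748264350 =25.30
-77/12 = -6.42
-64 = -64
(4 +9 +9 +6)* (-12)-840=-1176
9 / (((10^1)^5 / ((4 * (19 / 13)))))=171 / 325000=0.00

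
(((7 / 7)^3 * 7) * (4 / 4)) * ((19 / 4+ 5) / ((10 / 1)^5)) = 273 / 400000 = 0.00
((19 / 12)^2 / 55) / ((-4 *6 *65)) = -361 / 12355200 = -0.00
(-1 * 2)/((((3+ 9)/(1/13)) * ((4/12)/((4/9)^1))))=-2/117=-0.02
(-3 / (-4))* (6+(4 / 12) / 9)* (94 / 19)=7661 / 342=22.40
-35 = -35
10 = 10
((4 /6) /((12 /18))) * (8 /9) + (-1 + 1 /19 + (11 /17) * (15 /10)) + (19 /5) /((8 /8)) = 136981 /29070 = 4.71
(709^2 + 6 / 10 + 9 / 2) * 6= 3016116.60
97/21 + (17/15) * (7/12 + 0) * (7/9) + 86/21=104651/11340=9.23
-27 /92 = -0.29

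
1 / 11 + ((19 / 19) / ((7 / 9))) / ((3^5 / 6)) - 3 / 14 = -127 / 1386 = -0.09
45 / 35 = 9 / 7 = 1.29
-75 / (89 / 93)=-6975 / 89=-78.37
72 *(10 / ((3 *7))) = 240 / 7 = 34.29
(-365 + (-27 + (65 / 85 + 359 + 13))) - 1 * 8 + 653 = 10638 / 17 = 625.76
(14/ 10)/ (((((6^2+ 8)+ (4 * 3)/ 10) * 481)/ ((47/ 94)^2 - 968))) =-27097/ 434824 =-0.06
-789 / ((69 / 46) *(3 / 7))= -3682 / 3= -1227.33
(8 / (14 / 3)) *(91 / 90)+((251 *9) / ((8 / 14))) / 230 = 52223 / 2760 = 18.92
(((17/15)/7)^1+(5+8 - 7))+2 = 857/105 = 8.16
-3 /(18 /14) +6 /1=11 /3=3.67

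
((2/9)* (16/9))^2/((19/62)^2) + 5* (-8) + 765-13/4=6853665151/9474084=723.41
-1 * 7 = -7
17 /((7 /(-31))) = -527 /7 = -75.29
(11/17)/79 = 11/1343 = 0.01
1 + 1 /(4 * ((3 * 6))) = 73 /72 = 1.01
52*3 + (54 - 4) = 206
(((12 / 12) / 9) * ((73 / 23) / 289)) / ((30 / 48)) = 584 / 299115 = 0.00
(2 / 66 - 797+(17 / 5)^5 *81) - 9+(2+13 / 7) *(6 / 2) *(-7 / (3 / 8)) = 3689887136 / 103125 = 35780.72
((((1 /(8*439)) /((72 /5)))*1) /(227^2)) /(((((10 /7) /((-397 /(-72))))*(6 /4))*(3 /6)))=2779 /1407221538048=0.00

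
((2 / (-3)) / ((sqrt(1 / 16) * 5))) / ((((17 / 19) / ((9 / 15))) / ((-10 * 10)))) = 608 / 17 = 35.76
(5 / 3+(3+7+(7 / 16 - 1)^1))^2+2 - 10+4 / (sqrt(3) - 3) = 261049 / 2304 - 2 * sqrt(3) / 3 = 112.15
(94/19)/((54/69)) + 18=4159/171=24.32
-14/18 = -7/9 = -0.78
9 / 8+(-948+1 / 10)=-37871 / 40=-946.78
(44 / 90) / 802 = 11 / 18045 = 0.00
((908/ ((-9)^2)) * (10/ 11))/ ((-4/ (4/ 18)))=-4540/ 8019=-0.57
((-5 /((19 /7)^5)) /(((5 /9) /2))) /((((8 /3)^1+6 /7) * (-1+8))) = -453789 /91615663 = -0.00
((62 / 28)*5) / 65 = 31 / 182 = 0.17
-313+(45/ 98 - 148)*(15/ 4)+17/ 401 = -136165317/ 157192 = -866.24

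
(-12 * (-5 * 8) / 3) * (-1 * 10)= -1600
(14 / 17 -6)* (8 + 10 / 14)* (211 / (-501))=1132648 / 59619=19.00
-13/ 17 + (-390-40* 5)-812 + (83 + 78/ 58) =-649981/ 493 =-1318.42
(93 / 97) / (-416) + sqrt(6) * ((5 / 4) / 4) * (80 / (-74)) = -0.83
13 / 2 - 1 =11 / 2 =5.50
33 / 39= 11 / 13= 0.85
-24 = -24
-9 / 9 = -1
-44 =-44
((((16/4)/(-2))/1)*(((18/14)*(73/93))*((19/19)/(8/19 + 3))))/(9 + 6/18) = -12483/197470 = -0.06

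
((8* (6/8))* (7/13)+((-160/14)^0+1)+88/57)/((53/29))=145580/39273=3.71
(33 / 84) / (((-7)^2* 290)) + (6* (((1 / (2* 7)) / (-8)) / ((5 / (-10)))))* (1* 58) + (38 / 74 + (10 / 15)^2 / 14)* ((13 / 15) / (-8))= 1223299633 / 198741060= 6.16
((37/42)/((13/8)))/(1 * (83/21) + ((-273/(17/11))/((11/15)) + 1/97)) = -244052/106655783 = -0.00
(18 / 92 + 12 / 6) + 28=30.20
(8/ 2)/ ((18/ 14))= 28/ 9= 3.11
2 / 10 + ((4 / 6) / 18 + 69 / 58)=11171 / 7830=1.43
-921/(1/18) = -16578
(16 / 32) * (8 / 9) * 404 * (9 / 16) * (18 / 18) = 101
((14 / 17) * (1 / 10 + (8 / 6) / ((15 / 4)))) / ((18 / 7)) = 0.15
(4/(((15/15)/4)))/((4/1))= 4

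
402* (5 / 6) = 335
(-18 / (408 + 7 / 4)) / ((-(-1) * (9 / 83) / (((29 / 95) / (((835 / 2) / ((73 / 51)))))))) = -2811376 / 6630697425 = -0.00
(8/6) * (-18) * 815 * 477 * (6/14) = -27990360/7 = -3998622.86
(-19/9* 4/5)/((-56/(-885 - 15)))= -27.14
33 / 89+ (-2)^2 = 389 / 89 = 4.37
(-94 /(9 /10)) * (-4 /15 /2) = 376 /27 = 13.93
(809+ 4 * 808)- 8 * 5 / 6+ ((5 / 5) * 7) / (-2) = 24185 / 6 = 4030.83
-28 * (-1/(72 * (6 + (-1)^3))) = 0.08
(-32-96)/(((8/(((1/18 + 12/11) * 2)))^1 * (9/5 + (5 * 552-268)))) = -18160/1234431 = -0.01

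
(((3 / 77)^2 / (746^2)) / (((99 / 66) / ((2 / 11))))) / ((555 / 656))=656 / 1678663036435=0.00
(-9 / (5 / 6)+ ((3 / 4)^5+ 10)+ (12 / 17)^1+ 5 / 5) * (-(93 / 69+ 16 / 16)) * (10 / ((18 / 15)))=-4477635 / 200192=-22.37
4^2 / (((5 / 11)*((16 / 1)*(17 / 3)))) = 33 / 85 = 0.39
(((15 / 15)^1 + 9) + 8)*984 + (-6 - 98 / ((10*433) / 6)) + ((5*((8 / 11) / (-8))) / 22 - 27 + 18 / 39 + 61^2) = 145759403931 / 6811090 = 21400.31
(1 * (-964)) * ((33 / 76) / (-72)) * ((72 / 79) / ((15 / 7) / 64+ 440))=3562944 / 295899635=0.01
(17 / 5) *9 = 153 / 5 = 30.60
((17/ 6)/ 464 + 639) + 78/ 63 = 12477079/ 19488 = 640.24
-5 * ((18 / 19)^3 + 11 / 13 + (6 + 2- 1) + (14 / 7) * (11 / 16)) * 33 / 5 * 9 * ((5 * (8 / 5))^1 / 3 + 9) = -24893630685 / 713336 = -34897.48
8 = 8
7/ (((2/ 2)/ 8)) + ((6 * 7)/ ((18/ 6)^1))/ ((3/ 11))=322/ 3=107.33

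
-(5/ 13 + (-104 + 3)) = 1308/ 13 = 100.62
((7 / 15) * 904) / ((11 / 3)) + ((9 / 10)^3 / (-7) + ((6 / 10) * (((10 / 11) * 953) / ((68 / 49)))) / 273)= 1979459501 / 17017000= 116.32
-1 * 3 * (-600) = 1800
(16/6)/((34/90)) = 7.06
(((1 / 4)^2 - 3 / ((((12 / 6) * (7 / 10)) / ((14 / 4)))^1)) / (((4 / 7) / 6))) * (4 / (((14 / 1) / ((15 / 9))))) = -595 / 16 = -37.19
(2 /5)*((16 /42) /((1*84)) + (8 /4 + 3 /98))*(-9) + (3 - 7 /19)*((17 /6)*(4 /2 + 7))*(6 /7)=46729 /931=50.19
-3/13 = -0.23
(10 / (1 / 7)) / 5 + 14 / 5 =84 / 5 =16.80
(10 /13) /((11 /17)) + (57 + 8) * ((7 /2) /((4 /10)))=326005 /572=569.94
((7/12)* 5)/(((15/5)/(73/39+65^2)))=1442420/351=4109.46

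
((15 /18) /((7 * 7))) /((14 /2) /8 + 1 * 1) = 4 /441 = 0.01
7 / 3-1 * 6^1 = -11 / 3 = -3.67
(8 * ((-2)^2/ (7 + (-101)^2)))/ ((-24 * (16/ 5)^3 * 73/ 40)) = -625/ 286150656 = -0.00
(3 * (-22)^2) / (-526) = -726 / 263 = -2.76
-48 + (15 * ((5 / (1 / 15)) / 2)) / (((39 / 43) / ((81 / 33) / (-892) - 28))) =-4442798751 / 255112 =-17415.09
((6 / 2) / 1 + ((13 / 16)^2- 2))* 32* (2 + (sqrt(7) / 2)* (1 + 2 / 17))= 475* sqrt(7) / 16 + 425 / 4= 184.80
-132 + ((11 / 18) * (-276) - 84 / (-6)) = -286.67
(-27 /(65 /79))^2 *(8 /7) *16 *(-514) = -299333138688 /29575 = -10121154.31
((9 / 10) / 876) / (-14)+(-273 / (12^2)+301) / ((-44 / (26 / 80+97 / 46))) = -16426332917 / 992893440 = -16.54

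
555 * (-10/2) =-2775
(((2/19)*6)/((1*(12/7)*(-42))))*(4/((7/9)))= -6/133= -0.05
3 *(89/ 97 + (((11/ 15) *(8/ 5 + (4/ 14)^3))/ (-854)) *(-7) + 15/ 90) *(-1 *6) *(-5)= 999092559/ 10147655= 98.46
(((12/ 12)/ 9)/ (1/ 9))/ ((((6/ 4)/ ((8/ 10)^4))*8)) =64/ 1875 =0.03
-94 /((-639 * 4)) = 47 /1278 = 0.04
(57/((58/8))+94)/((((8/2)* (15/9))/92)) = 203826/145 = 1405.70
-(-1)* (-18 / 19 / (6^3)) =-1 / 228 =-0.00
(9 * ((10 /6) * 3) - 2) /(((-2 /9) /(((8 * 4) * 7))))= -43344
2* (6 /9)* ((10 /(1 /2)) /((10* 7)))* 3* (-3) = -24 /7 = -3.43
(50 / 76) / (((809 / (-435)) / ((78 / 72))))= -47125 / 122968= -0.38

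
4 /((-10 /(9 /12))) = -3 /10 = -0.30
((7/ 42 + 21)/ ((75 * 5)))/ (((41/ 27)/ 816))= 155448/ 5125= 30.33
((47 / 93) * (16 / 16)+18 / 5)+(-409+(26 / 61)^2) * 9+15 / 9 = -6356289241 / 1730265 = -3673.59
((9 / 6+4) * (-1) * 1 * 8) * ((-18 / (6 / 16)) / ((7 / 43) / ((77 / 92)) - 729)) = -998976 / 344725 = -2.90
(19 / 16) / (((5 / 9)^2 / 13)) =50.02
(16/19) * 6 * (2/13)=192/247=0.78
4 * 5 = 20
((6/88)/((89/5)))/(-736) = -15/2882176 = -0.00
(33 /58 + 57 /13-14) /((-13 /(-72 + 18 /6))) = -470649 /9802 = -48.02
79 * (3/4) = 237/4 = 59.25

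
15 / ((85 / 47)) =8.29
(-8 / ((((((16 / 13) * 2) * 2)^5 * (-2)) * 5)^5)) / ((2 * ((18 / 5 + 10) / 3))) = 21169230044600449998092219079 / 485264215520026359559817229612828346370133852160000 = 0.00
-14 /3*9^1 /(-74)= 21 /37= 0.57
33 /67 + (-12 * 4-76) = -8275 /67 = -123.51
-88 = -88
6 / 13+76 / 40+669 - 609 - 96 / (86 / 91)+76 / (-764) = -41980859 / 1067690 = -39.32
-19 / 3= -6.33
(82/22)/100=41/1100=0.04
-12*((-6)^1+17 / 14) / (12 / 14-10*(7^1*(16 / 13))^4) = -5740761 / 5507232077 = -0.00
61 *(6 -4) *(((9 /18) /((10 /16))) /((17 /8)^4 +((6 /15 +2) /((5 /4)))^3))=6246400000 /1758000457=3.55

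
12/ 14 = 6/ 7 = 0.86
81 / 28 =2.89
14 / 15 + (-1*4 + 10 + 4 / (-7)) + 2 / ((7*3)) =226 / 35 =6.46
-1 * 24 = -24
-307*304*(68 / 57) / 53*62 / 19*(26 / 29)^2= -13999278592 / 2540661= -5510.09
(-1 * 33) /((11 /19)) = -57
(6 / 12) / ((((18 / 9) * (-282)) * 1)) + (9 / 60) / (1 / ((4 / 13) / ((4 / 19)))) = 16009 / 73320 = 0.22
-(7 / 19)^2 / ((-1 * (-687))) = -49 / 248007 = -0.00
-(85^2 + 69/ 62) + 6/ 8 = -895945/ 124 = -7225.36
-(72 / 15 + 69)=-73.80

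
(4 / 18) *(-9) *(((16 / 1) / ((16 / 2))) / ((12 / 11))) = -3.67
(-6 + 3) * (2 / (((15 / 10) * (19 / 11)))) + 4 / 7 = -232 / 133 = -1.74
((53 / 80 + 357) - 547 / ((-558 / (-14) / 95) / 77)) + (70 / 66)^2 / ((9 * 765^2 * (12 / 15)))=-56918101561021073 / 568990390320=-100033.50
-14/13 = -1.08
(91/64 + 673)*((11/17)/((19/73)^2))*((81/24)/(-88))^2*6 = 29590833897/520486912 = 56.85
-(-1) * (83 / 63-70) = -4327 / 63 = -68.68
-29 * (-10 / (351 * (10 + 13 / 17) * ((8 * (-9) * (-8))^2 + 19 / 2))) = 9860 / 42623156043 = 0.00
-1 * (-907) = 907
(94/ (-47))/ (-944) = 1/ 472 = 0.00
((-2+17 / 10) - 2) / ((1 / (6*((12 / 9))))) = -92 / 5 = -18.40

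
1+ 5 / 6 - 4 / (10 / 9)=-53 / 30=-1.77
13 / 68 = 0.19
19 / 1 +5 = 24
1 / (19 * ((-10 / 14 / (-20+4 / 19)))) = 2632 / 1805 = 1.46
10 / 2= 5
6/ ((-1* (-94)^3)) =3/ 415292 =0.00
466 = 466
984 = 984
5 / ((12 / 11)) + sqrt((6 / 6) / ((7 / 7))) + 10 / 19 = 1393 / 228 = 6.11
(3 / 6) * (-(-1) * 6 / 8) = 0.38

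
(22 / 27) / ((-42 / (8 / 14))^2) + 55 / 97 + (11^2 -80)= 2352450712 / 56593971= 41.57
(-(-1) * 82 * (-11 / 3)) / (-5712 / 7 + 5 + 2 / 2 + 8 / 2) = 451 / 1209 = 0.37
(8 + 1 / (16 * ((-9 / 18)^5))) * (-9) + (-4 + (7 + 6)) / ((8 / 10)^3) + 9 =-1755 / 64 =-27.42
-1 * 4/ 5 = -4/ 5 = -0.80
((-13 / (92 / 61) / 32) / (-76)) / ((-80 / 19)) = -793 / 942080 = -0.00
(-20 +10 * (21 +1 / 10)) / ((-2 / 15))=-2865 / 2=-1432.50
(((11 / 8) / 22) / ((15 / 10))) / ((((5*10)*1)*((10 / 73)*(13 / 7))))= 511 / 156000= 0.00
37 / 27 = 1.37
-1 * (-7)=7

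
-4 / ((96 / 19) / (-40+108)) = -323 / 6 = -53.83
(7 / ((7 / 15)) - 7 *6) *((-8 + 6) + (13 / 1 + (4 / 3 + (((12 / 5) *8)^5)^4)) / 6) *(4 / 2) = -417125829696780457506446400.00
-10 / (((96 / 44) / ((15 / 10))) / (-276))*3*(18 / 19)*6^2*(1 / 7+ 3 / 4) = 23054625 / 133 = 173343.05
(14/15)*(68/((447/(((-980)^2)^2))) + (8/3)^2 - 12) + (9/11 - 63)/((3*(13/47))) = 376702535260602548/2876445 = 130961146575.24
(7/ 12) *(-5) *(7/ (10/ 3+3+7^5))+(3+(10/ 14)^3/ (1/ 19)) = 137341401/ 13840736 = 9.92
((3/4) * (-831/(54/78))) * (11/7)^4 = -52722241/9604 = -5489.61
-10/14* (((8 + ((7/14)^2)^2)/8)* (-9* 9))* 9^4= 342779445/896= 382566.34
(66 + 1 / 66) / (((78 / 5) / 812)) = 3436.17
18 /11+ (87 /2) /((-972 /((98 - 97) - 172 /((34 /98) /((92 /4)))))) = 20676367 /40392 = 511.89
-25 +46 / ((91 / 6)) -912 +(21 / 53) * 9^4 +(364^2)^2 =84668689480716 / 4823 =17555191681.67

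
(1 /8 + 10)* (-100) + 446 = -566.50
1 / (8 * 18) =1 / 144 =0.01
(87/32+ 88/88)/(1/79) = 293.78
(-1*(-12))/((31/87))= 1044/31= 33.68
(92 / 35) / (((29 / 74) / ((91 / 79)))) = 88504 / 11455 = 7.73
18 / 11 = 1.64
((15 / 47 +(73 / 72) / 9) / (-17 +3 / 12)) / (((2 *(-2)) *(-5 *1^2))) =-13151 / 10202760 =-0.00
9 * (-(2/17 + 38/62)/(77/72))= -3240/527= -6.15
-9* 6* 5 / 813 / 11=-90 / 2981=-0.03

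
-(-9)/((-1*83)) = -9/83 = -0.11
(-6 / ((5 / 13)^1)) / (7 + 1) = -39 / 20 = -1.95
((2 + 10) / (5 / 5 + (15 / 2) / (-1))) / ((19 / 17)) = -408 / 247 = -1.65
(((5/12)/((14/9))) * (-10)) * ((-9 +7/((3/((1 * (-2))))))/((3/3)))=1025/28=36.61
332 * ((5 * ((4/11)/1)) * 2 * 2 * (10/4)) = 66400/11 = 6036.36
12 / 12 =1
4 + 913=917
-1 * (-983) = 983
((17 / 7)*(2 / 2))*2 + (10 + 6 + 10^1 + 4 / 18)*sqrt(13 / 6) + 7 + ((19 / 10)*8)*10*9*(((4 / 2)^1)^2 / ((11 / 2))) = 118*sqrt(78) / 27 + 77521 / 77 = 1045.36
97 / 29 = 3.34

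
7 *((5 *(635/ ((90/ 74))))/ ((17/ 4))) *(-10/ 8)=-822325/ 153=-5374.67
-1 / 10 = -0.10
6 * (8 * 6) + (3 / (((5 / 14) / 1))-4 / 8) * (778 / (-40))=26869 / 200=134.34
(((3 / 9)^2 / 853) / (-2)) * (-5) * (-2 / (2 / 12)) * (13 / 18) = -65 / 23031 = -0.00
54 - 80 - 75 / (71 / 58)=-87.27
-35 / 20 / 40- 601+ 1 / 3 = -288341 / 480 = -600.71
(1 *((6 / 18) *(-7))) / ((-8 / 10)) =35 / 12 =2.92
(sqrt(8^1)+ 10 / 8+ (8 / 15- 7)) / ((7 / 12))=-313 / 35+ 24 * sqrt(2) / 7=-4.09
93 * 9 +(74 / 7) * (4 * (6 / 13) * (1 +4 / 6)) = 79127 / 91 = 869.53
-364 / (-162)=182 / 81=2.25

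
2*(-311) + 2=-620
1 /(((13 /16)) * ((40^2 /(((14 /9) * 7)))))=49 /5850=0.01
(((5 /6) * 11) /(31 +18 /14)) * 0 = 0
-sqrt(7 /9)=-sqrt(7) /3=-0.88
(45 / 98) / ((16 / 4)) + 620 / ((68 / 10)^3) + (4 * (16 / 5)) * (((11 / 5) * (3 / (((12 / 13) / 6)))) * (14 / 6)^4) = 21162485675371 / 1299979800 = 16279.09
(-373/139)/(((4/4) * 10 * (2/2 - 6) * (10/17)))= 6341/69500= 0.09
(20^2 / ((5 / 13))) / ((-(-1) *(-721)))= -1040 / 721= -1.44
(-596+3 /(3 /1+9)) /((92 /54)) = -64341 /184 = -349.68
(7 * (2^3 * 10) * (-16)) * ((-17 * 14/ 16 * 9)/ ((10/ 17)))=2039184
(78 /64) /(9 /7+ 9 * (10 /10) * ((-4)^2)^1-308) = -273 /36448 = -0.01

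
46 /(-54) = -23 /27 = -0.85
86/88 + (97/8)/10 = 2.19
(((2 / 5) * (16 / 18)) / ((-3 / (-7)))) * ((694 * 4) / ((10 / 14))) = 2176384 / 675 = 3224.27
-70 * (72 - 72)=0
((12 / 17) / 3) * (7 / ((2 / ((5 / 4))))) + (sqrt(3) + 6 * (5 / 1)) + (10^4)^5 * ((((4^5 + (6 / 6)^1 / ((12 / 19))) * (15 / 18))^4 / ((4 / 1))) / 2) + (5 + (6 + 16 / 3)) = sqrt(3) + 1487708354287513797760009765635565397 / 223074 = 6669124838786742505894949000000.00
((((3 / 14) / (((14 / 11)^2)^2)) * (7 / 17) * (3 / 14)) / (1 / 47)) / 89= 6193143 / 1627455424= 0.00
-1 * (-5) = 5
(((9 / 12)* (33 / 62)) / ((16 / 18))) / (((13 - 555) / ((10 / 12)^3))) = -4125 / 8602624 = -0.00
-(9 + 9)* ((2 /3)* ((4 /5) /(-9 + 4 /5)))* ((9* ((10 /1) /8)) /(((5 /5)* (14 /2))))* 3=1620 /287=5.64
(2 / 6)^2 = 1 / 9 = 0.11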